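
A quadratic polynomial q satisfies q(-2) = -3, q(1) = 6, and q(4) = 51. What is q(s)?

q(s) = 2s^2 + 5s - 1

Write q(s) = as^2 + bs + c. Substituting each data point gives a linear system:
  4a - 2b + c = -3
  a + b + c = 6
  16a + 4b + c = 51
Solving the system yields a = 2, b = 5, c = -1.
So q(s) = 2s² + 5s - 1.
Check: q(4) = 51. ✓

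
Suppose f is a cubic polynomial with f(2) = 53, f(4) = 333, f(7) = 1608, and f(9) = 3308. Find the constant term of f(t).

5

Write f(t) = at^3 + bt^2 + ct + d. Substituting each data point gives a linear system:
  8a + 4b + 2c + d = 53
  64a + 16b + 4c + d = 333
  343a + 49b + 7c + d = 1608
  729a + 81b + 9c + d = 3308
Solving the system yields a = 4, b = 5, c = -2, d = 5.
So f(t) = 4t^3 + 5t^2 - 2t + 5.
The constant term is 5.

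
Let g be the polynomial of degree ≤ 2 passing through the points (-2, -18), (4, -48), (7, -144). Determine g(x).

Using the Lagrange interpolation formula with nodes -2, 4, 7:
  L_0(x) = (x - 4)(x - 7) / 54
  L_1(x) = (x + 2)(x - 7) / -18
  L_2(x) = (x + 2)(x - 4) / 27
Then g(x) = -18·L_0(x) - 48·L_1(x) - 144·L_2(x).
Expanding and collecting terms gives g(x) = -3x² + x - 4.
Check: g(7) = -144. ✓

g(x) = -3x^2 + x - 4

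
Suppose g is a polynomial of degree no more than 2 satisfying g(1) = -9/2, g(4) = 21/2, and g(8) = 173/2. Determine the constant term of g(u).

-3/2

Write g(u) = au^2 + bu + c. Substituting each data point gives a linear system:
  a + b + c = -9/2
  16a + 4b + c = 21/2
  64a + 8b + c = 173/2
Solving the system yields a = 2, b = -5, c = -3/2.
So g(u) = 2u^2 - 5u - 3/2.
The constant term is -3/2.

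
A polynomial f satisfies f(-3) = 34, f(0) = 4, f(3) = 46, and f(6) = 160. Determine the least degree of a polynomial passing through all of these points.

2

Forward differences of the values at x = -3, 0, 3, 6:
  f  : 34  4  46  160
  Δ  : -30  42  114
  Δ^2: 72  72
  Δ^3: 0
The second differences are constant (72) and nonzero, while all higher differences vanish, so the minimal degree is 2.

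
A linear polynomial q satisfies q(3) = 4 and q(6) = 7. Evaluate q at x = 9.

Using the Lagrange interpolation formula with nodes 3, 6:
  L_0(x) = (x - 6) / -3
  L_1(x) = (x - 3) / 3
Then q(x) = 4·L_0(x) + 7·L_1(x).
Expanding and collecting terms gives q(x) = x + 1.
Evaluating at x = 9: q(9) = 10.

10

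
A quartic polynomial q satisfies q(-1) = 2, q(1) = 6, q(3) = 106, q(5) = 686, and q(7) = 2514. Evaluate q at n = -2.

Write q(n) = an^4 + bn^3 + cn^2 + dn + e. Substituting each data point gives a linear system:
  a - b + c - d + e = 2
  a + b + c + d + e = 6
  81a + 27b + 9c + 3d + e = 106
  625a + 125b + 25c + 5d + e = 686
  2401a + 343b + 49c + 7d + e = 2514
Solving the system yields a = 1, b = 0, c = 2, d = 2, e = 1.
So q(n) = n^4 + 2n^2 + 2n + 1.
Then q(-2) = 21.

21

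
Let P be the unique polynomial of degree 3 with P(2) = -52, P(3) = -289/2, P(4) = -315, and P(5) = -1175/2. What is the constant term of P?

Write P(s) = as^3 + bs^2 + cs + d. Substituting each data point gives a linear system:
  8a + 4b + 2c + d = -52
  27a + 9b + 3c + d = -289/2
  64a + 16b + 4c + d = -315
  125a + 25b + 5c + d = -1175/2
Solving the system yields a = -4, b = -3, c = -3/2, d = -5.
So P(s) = -4s³ - 3s² - (3/2)s - 5.
The constant term is -5.

-5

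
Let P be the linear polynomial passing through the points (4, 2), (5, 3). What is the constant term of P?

Write P(u) = au + b. Substituting each data point gives a linear system:
  4a + b = 2
  5a + b = 3
Solving the system yields a = 1, b = -2.
So P(u) = u - 2.
The constant term is -2.

-2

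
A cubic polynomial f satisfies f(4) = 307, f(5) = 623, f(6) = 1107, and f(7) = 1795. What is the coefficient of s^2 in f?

-6

Write f(s) = as^3 + bs^2 + cs + d. Substituting each data point gives a linear system:
  64a + 16b + 4c + d = 307
  125a + 25b + 5c + d = 623
  216a + 36b + 6c + d = 1107
  343a + 49b + 7c + d = 1795
Solving the system yields a = 6, b = -6, c = 4, d = 3.
So f(s) = 6s^3 - 6s^2 + 4s + 3.
The coefficient of s^2 is -6.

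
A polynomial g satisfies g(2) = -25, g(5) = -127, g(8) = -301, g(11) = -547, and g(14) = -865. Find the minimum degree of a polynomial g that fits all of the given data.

Forward differences of the values at u = 2, 5, 8, 11, 14:
  g  : -25  -127  -301  -547  -865
  Δ  : -102  -174  -246  -318
  Δ^2: -72  -72  -72
  Δ^3: 0  0
  Δ^4: 0
The second differences are constant (-72) and nonzero, while all higher differences vanish, so the minimal degree is 2.

2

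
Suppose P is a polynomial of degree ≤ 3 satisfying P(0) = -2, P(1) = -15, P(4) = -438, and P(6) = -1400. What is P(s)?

Using the Lagrange interpolation formula with nodes 0, 1, 4, 6:
  L_0(s) = (s - 1)(s - 4)(s - 6) / -24
  L_1(s) = s(s - 4)(s - 6) / 15
  L_2(s) = s(s - 1)(s - 6) / -24
  L_3(s) = s(s - 1)(s - 4) / 60
Then P(s) = -2·L_0(s) - 15·L_1(s) - 438·L_2(s) - 1400·L_3(s).
Expanding and collecting terms gives P(s) = -6s³ - 2s² - 5s - 2.
Check: P(1) = -15. ✓

P(s) = -6s^3 - 2s^2 - 5s - 2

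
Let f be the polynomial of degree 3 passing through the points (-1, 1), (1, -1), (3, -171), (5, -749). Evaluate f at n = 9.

Forward differences of the values at n = -1, 1, 3, 5:
  f  : 1  -1  -171  -749
  Δ  : -2  -170  -578
  Δ^2: -168  -408
  Δ^3: -240
The third differences are constant, confirming degree 3.
Interpolating (Newton forward form) and evaluating at n = 9 gives f(9) = -4089.

-4089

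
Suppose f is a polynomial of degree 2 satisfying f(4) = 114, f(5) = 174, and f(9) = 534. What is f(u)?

f(u) = 6u^2 + 6u - 6

Using the Lagrange interpolation formula with nodes 4, 5, 9:
  L_0(u) = (u - 5)(u - 9) / 5
  L_1(u) = (u - 4)(u - 9) / -4
  L_2(u) = (u - 4)(u - 5) / 20
Then f(u) = 114·L_0(u) + 174·L_1(u) + 534·L_2(u).
Expanding and collecting terms gives f(u) = 6u^2 + 6u - 6.
Check: f(4) = 114. ✓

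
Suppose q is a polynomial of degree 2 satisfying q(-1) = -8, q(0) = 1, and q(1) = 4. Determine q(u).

q(u) = -3u^2 + 6u + 1

Write q(u) = au^2 + bu + c. Substituting each data point gives a linear system:
  a - b + c = -8
  c = 1
  a + b + c = 4
Solving the system yields a = -3, b = 6, c = 1.
So q(u) = -3u^2 + 6u + 1.
Check: q(-1) = -8. ✓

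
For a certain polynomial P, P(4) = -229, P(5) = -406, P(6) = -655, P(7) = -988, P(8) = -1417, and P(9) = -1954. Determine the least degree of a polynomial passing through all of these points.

Forward differences of the values at x = 4, 5, 6, 7, 8, 9:
  P  : -229  -406  -655  -988  -1417  -1954
  Δ  : -177  -249  -333  -429  -537
  Δ^2: -72  -84  -96  -108
  Δ^3: -12  -12  -12
  Δ^4: 0  0
  Δ^5: 0
The third differences are constant (-12) and nonzero, while all higher differences vanish, so the minimal degree is 3.

3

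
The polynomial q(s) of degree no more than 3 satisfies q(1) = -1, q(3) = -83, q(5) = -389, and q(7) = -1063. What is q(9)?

Forward differences of the values at s = 1, 3, 5, 7:
  q  : -1  -83  -389  -1063
  Δ  : -82  -306  -674
  Δ^2: -224  -368
  Δ^3: -144
The third differences are constant, confirming degree 3.
Interpolating (Newton forward form) and evaluating at s = 9 gives q(9) = -2249.

-2249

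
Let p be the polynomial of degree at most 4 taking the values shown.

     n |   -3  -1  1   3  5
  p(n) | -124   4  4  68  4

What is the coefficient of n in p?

Write p(n) = an^4 + bn^3 + cn^2 + dn + e. Substituting each data point gives a linear system:
  81a - 27b + 9c - 3d + e = -124
  a - b + c - d + e = 4
  a + b + c + d + e = 4
  81a + 27b + 9c + 3d + e = 68
  625a + 125b + 25c + 5d + e = 4
Solving the system yields a = -1, b = 4, c = 6, d = -4, e = -1.
So p(n) = -n⁴ + 4n³ + 6n² - 4n - 1.
The coefficient of n is -4.

-4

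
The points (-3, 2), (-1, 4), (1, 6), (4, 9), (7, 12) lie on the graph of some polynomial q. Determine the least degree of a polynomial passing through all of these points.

Divided differences on the nodes -3, -1, 1, 4, 7:
  order 0: 2  4  6  9  12
  order 1: 1  1  1  1
  order 2: 0  0  0
  order 3: 0  0
  order 4: 0
The order-1 divided differences are all 1 (nonzero) and every higher order vanishes, so the data lies on a polynomial of degree exactly 1.

1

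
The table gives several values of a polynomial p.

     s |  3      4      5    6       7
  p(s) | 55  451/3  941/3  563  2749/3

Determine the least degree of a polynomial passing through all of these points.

Forward differences of the values at s = 3, 4, 5, 6, 7:
  p  : 55  451/3  941/3  563  2749/3
  Δ  : 286/3  490/3  748/3  1060/3
  Δ^2: 68  86  104
  Δ^3: 18  18
  Δ^4: 0
The third differences are constant (18) and nonzero, while all higher differences vanish, so the minimal degree is 3.

3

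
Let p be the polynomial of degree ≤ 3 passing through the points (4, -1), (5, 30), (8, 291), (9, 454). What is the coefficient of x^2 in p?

-3

Write p(x) = ax^3 + bx^2 + cx + d. Substituting each data point gives a linear system:
  64a + 16b + 4c + d = -1
  125a + 25b + 5c + d = 30
  512a + 64b + 8c + d = 291
  729a + 81b + 9c + d = 454
Solving the system yields a = 1, b = -3, c = -3, d = -5.
So p(x) = x^3 - 3x^2 - 3x - 5.
The coefficient of x^2 is -3.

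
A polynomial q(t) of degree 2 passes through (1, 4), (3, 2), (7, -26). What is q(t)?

q(t) = -t^2 + 3t + 2

Using the Lagrange interpolation formula with nodes 1, 3, 7:
  L_0(t) = (t - 3)(t - 7) / 12
  L_1(t) = (t - 1)(t - 7) / -8
  L_2(t) = (t - 1)(t - 3) / 24
Then q(t) = 4·L_0(t) + 2·L_1(t) - 26·L_2(t).
Expanding and collecting terms gives q(t) = -t^2 + 3t + 2.
Check: q(7) = -26. ✓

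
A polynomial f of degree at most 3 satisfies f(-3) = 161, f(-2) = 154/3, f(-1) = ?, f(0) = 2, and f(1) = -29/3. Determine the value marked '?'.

On equispaced nodes a degree-3 polynomial has vanishing fourth forward difference, so
  f(-3) - 4·f(-2) + 6·f(-1) - 4·f(0) + f(1) = 0.
Substituting the known values and solving for f(-1):
  6·f(-1) = 62
  f(-1) = 31/3.

31/3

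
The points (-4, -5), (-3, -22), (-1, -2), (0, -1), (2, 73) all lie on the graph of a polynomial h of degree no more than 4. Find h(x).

h(x) = x^4 + 5x^3 + 4x^2 + x - 1

Using the Lagrange interpolation formula with nodes -4, -3, -1, 0, 2:
  L_0(x) = (x + 3)(x + 1)x(x - 2) / 72
  L_1(x) = (x + 4)(x + 1)x(x - 2) / -30
  L_2(x) = (x + 4)(x + 3)x(x - 2) / 18
  L_3(x) = (x + 4)(x + 3)(x + 1)(x - 2) / -24
  L_4(x) = (x + 4)(x + 3)(x + 1)x / 180
Then h(x) = -5·L_0(x) - 22·L_1(x) - 2·L_2(x) - 1·L_3(x) + 73·L_4(x).
Expanding and collecting terms gives h(x) = x⁴ + 5x³ + 4x² + x - 1.
Check: h(-3) = -22. ✓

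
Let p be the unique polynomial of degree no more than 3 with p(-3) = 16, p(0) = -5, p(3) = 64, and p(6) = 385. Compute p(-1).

Write p(t) = at^3 + bt^2 + ct + d. Substituting each data point gives a linear system:
  -27a + 9b - 3c + d = 16
  d = -5
  27a + 9b + 3c + d = 64
  216a + 36b + 6c + d = 385
Solving the system yields a = 1, b = 5, c = -1, d = -5.
So p(t) = t³ + 5t² - t - 5.
Then p(-1) = 0.

0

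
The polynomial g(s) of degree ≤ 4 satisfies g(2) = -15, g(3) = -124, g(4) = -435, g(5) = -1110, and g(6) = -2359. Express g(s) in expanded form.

Write g(s) = as^4 + bs^3 + cs^2 + ds + e. Substituting each data point gives a linear system:
  16a + 8b + 4c + 2d + e = -15
  81a + 27b + 9c + 3d + e = -124
  256a + 64b + 16c + 4d + e = -435
  625a + 125b + 25c + 5d + e = -1110
  1296a + 216b + 36c + 6d + e = -2359
Solving the system yields a = -2, b = 1, c = 0, d = 2, e = 5.
So g(s) = -2s⁴ + s³ + 2s + 5.
Check: g(2) = -15. ✓

g(s) = -2s^4 + s^3 + 2s + 5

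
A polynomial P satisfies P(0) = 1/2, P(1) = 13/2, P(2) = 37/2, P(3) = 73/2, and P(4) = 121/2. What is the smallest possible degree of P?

Forward differences of the values at n = 0, 1, 2, 3, 4:
  P  : 1/2  13/2  37/2  73/2  121/2
  Δ  : 6  12  18  24
  Δ^2: 6  6  6
  Δ^3: 0  0
  Δ^4: 0
The second differences are constant (6) and nonzero, while all higher differences vanish, so the minimal degree is 2.

2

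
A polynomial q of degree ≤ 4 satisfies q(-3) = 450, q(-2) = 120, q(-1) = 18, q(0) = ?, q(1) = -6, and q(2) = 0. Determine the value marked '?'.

0

The 5 known points determine the degree-4 polynomial uniquely.
Write q(n) = an^4 + bn^3 + cn^2 + dn + e. Substituting each data point gives a linear system:
  81a - 27b + 9c - 3d + e = 450
  16a - 8b + 4c - 2d + e = 120
  a - b + c - d + e = 18
  a + b + c + d + e = -6
  16a + 8b + 4c + 2d + e = 0
Solving the system yields a = 3, b = -6, c = 3, d = -6, e = 0.
So q(n) = 3n⁴ - 6n³ + 3n² - 6n.
Then q(0) = 0.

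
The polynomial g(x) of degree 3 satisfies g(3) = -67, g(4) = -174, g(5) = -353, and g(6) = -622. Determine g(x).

g(x) = -3x^3 + 4x + 2

Using the Lagrange interpolation formula with nodes 3, 4, 5, 6:
  L_0(x) = (x - 4)(x - 5)(x - 6) / -6
  L_1(x) = (x - 3)(x - 5)(x - 6) / 2
  L_2(x) = (x - 3)(x - 4)(x - 6) / -2
  L_3(x) = (x - 3)(x - 4)(x - 5) / 6
Then g(x) = -67·L_0(x) - 174·L_1(x) - 353·L_2(x) - 622·L_3(x).
Expanding and collecting terms gives g(x) = -3x^3 + 4x + 2.
Check: g(4) = -174. ✓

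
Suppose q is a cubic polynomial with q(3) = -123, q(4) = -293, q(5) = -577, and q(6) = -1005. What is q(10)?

Forward differences of the values at s = 3, 4, 5, 6:
  q  : -123  -293  -577  -1005
  Δ  : -170  -284  -428
  Δ^2: -114  -144
  Δ^3: -30
The third differences are constant, confirming degree 3.
Interpolating (Newton forward form) and evaluating at s = 10 gives q(10) = -4757.

-4757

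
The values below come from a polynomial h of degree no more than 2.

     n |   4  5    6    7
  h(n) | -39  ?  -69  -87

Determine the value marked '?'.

The 3 known points determine the degree-2 polynomial uniquely.
Write h(n) = an^2 + bn + c. Substituting each data point gives a linear system:
  16a + 4b + c = -39
  36a + 6b + c = -69
  49a + 7b + c = -87
Solving the system yields a = -1, b = -5, c = -3.
So h(n) = -n^2 - 5n - 3.
Then h(5) = -53.

-53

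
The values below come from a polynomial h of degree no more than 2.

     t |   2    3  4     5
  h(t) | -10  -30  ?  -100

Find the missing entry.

-60

On equispaced nodes a degree-2 polynomial has vanishing third forward difference, so
  - h(2) + 3·h(3) - 3·h(4) + h(5) = 0.
Substituting the known values and solving for h(4):
  -3·h(4) = 180
  h(4) = -60.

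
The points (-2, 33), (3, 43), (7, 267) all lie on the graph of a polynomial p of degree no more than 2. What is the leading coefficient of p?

6

Write p(n) = an^2 + bn + c. Substituting each data point gives a linear system:
  4a - 2b + c = 33
  9a + 3b + c = 43
  49a + 7b + c = 267
Solving the system yields a = 6, b = -4, c = 1.
So p(n) = 6n² - 4n + 1.
The leading coefficient is 6.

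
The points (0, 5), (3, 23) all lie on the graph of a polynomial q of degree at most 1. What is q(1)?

Using the Lagrange interpolation formula with nodes 0, 3:
  L_0(s) = (s - 3) / -3
  L_1(s) = s / 3
Then q(s) = 5·L_0(s) + 23·L_1(s).
Expanding and collecting terms gives q(s) = 6s + 5.
Evaluating at s = 1: q(1) = 11.

11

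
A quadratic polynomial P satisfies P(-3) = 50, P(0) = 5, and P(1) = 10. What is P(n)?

Using the Lagrange interpolation formula with nodes -3, 0, 1:
  L_0(n) = n(n - 1) / 12
  L_1(n) = (n + 3)(n - 1) / -3
  L_2(n) = (n + 3)n / 4
Then P(n) = 50·L_0(n) + 5·L_1(n) + 10·L_2(n).
Expanding and collecting terms gives P(n) = 5n² + 5.
Check: P(0) = 5. ✓

P(n) = 5n^2 + 5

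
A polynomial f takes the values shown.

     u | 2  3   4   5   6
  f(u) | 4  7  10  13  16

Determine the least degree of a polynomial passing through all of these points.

Forward differences of the values at u = 2, 3, 4, 5, 6:
  f  : 4  7  10  13  16
  Δ  : 3  3  3  3
  Δ^2: 0  0  0
  Δ^3: 0  0
  Δ^4: 0
The first differences are constant (3) and nonzero, while all higher differences vanish, so the minimal degree is 1.

1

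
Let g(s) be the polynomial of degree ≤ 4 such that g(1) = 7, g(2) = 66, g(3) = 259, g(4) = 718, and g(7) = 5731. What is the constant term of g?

Write g(s) = as^4 + bs^3 + cs^2 + ds + e. Substituting each data point gives a linear system:
  a + b + c + d + e = 7
  16a + 8b + 4c + 2d + e = 66
  81a + 27b + 9c + 3d + e = 259
  256a + 64b + 16c + 4d + e = 718
  2401a + 343b + 49c + 7d + e = 5731
Solving the system yields a = 2, b = 2, c = 5, d = 0, e = -2.
So g(s) = 2s^4 + 2s^3 + 5s^2 - 2.
The constant term is -2.

-2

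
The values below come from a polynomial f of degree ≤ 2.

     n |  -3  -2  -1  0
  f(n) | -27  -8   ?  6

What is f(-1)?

On equispaced nodes a degree-2 polynomial has vanishing third forward difference, so
  - f(-3) + 3·f(-2) - 3·f(-1) + f(0) = 0.
Substituting the known values and solving for f(-1):
  -3·f(-1) = -9
  f(-1) = 3.

3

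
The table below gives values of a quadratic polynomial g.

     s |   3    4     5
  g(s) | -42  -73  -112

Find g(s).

g(s) = -4s^2 - 3s + 3

Write g(s) = as^2 + bs + c. Substituting each data point gives a linear system:
  9a + 3b + c = -42
  16a + 4b + c = -73
  25a + 5b + c = -112
Solving the system yields a = -4, b = -3, c = 3.
So g(s) = -4s^2 - 3s + 3.
Check: g(5) = -112. ✓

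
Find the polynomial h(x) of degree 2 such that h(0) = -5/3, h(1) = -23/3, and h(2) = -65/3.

Write h(x) = ax^2 + bx + c. Substituting each data point gives a linear system:
  c = -5/3
  a + b + c = -23/3
  4a + 2b + c = -65/3
Solving the system yields a = -4, b = -2, c = -5/3.
So h(x) = -4x^2 - 2x - 5/3.
Check: h(1) = -23/3. ✓

h(x) = -4x^2 - 2x - 5/3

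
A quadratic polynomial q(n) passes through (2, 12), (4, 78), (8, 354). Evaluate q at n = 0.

Using the Lagrange interpolation formula with nodes 2, 4, 8:
  L_0(n) = (n - 4)(n - 8) / 12
  L_1(n) = (n - 2)(n - 8) / -8
  L_2(n) = (n - 2)(n - 4) / 24
Then q(n) = 12·L_0(n) + 78·L_1(n) + 354·L_2(n).
Expanding and collecting terms gives q(n) = 6n^2 - 3n - 6.
Evaluating at n = 0: q(0) = -6.

-6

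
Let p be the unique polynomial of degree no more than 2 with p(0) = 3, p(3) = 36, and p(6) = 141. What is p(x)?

Write p(x) = ax^2 + bx + c. Substituting each data point gives a linear system:
  c = 3
  9a + 3b + c = 36
  36a + 6b + c = 141
Solving the system yields a = 4, b = -1, c = 3.
So p(x) = 4x^2 - x + 3.
Check: p(6) = 141. ✓

p(x) = 4x^2 - x + 3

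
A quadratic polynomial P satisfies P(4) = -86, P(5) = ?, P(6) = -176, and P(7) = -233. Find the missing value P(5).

On equispaced nodes a degree-2 polynomial has vanishing third forward difference, so
  - P(4) + 3·P(5) - 3·P(6) + P(7) = 0.
Substituting the known values and solving for P(5):
  3·P(5) = -381
  P(5) = -127.

-127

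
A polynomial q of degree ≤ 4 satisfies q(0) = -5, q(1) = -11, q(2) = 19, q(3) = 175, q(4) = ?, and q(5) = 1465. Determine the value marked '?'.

The 5 known points determine the degree-4 polynomial uniquely.
Write q(t) = at^4 + bt^3 + ct^2 + dt + e. Substituting each data point gives a linear system:
  e = -5
  a + b + c + d + e = -11
  16a + 8b + 4c + 2d + e = 19
  81a + 27b + 9c + 3d + e = 175
  625a + 125b + 25c + 5d + e = 1465
Solving the system yields a = 2, b = 3, c = -5, d = -6, e = -5.
So q(t) = 2t^4 + 3t^3 - 5t^2 - 6t - 5.
Then q(4) = 595.

595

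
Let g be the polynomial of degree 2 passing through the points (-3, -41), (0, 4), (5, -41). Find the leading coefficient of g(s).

Write g(s) = as^2 + bs + c. Substituting each data point gives a linear system:
  9a - 3b + c = -41
  c = 4
  25a + 5b + c = -41
Solving the system yields a = -3, b = 6, c = 4.
So g(s) = -3s² + 6s + 4.
The leading coefficient is -3.

-3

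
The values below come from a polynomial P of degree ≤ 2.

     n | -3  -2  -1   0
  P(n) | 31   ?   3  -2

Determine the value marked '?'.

14

On equispaced nodes a degree-2 polynomial has vanishing third forward difference, so
  - P(-3) + 3·P(-2) - 3·P(-1) + P(0) = 0.
Substituting the known values and solving for P(-2):
  3·P(-2) = 42
  P(-2) = 14.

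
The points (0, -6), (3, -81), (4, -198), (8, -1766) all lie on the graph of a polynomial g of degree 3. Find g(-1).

Write g(s) = as^3 + bs^2 + cs + d. Substituting each data point gives a linear system:
  d = -6
  27a + 9b + 3c + d = -81
  64a + 16b + 4c + d = -198
  512a + 64b + 8c + d = -1766
Solving the system yields a = -4, b = 5, c = -4, d = -6.
So g(s) = -4s^3 + 5s^2 - 4s - 6.
Then g(-1) = 7.

7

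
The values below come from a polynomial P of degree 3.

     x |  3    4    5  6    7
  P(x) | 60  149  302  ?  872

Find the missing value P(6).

The 4 known points determine the degree-3 polynomial uniquely.
Write P(x) = ax^3 + bx^2 + cx + d. Substituting each data point gives a linear system:
  27a + 9b + 3c + d = 60
  64a + 16b + 4c + d = 149
  125a + 25b + 5c + d = 302
  343a + 49b + 7c + d = 872
Solving the system yields a = 3, b = -4, c = 6, d = -3.
So P(x) = 3x³ - 4x² + 6x - 3.
Then P(6) = 537.

537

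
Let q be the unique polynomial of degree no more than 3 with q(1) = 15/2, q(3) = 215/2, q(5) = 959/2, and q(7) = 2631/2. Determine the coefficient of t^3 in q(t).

4

Write q(t) = at^3 + bt^2 + ct + d. Substituting each data point gives a linear system:
  a + b + c + d = 15/2
  27a + 9b + 3c + d = 215/2
  125a + 25b + 5c + d = 959/2
  343a + 49b + 7c + d = 2631/2
Solving the system yields a = 4, b = -2, c = 6, d = -1/2.
So q(t) = 4t³ - 2t² + 6t - 1/2.
The leading coefficient is 4.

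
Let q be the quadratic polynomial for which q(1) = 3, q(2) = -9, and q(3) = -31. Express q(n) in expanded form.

q(n) = -5n^2 + 3n + 5

Write q(n) = an^2 + bn + c. Substituting each data point gives a linear system:
  a + b + c = 3
  4a + 2b + c = -9
  9a + 3b + c = -31
Solving the system yields a = -5, b = 3, c = 5.
So q(n) = -5n^2 + 3n + 5.
Check: q(3) = -31. ✓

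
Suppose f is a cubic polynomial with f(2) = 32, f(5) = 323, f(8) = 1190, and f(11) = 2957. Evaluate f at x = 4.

178

Forward differences of the values at x = 2, 5, 8, 11:
  f  : 32  323  1190  2957
  Δ  : 291  867  1767
  Δ^2: 576  900
  Δ^3: 324
The third differences are constant, confirming degree 3.
Interpolating (Newton forward form) and evaluating at x = 4 gives f(4) = 178.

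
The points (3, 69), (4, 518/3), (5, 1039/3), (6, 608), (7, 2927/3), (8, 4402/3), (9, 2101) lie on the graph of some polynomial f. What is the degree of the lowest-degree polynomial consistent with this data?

3

Forward differences of the values at u = 3, 4, 5, 6, 7, 8, 9:
  f  : 69  518/3  1039/3  608  2927/3  4402/3  2101
  Δ  : 311/3  521/3  785/3  1103/3  1475/3  1901/3
  Δ^2: 70  88  106  124  142
  Δ^3: 18  18  18  18
  Δ^4: 0  0  0
  Δ^5: 0  0
  Δ^6: 0
The third differences are constant (18) and nonzero, while all higher differences vanish, so the minimal degree is 3.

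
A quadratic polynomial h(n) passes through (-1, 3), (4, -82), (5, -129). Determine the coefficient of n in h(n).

-2

Write h(n) = an^2 + bn + c. Substituting each data point gives a linear system:
  a - b + c = 3
  16a + 4b + c = -82
  25a + 5b + c = -129
Solving the system yields a = -5, b = -2, c = 6.
So h(n) = -5n^2 - 2n + 6.
The coefficient of n is -2.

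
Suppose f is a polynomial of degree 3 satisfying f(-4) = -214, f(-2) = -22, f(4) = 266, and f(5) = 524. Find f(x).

Write f(x) = ax^3 + bx^2 + cx + d. Substituting each data point gives a linear system:
  -64a + 16b - 4c + d = -214
  -8a + 4b - 2c + d = -22
  64a + 16b + 4c + d = 266
  125a + 25b + 5c + d = 524
Solving the system yields a = 4, b = 2, c = -4, d = -6.
So f(x) = 4x^3 + 2x^2 - 4x - 6.
Check: f(4) = 266. ✓

f(x) = 4x^3 + 2x^2 - 4x - 6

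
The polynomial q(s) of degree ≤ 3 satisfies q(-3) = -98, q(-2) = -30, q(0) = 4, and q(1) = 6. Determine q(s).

Write q(s) = as^3 + bs^2 + cs + d. Substituting each data point gives a linear system:
  -27a + 9b - 3c + d = -98
  -8a + 4b - 2c + d = -30
  d = 4
  a + b + c + d = 6
Solving the system yields a = 3, b = -2, c = 1, d = 4.
So q(s) = 3s^3 - 2s^2 + s + 4.
Check: q(1) = 6. ✓

q(s) = 3s^3 - 2s^2 + s + 4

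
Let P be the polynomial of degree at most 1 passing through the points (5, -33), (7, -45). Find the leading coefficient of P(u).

-6

Write P(u) = au + b. Substituting each data point gives a linear system:
  5a + b = -33
  7a + b = -45
Solving the system yields a = -6, b = -3.
So P(u) = -6u - 3.
The leading coefficient is -6.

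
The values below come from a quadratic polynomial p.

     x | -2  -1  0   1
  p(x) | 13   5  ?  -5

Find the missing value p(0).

-1

On equispaced nodes a degree-2 polynomial has vanishing third forward difference, so
  - p(-2) + 3·p(-1) - 3·p(0) + p(1) = 0.
Substituting the known values and solving for p(0):
  -3·p(0) = 3
  p(0) = -1.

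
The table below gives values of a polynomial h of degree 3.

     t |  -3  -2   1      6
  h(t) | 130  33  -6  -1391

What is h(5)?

Using the Lagrange interpolation formula with nodes -3, -2, 1, 6:
  L_0(t) = (t + 2)(t - 1)(t - 6) / -36
  L_1(t) = (t + 3)(t - 1)(t - 6) / 24
  L_2(t) = (t + 3)(t + 2)(t - 6) / -60
  L_3(t) = (t + 3)(t + 2)(t - 1) / 360
Then h(t) = 130·L_0(t) + 33·L_1(t) - 6·L_2(t) - 1391·L_3(t).
Expanding and collecting terms gives h(t) = -6t^3 - 3t^2 + 2t + 1.
Evaluating at t = 5: h(5) = -814.

-814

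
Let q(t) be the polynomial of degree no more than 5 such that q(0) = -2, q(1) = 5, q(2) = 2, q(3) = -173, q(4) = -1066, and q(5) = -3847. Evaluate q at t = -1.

Forward differences of the values at t = 0, 1, 2, 3, 4, 5:
  q  : -2  5  2  -173  -1066  -3847
  Δ  : 7  -3  -175  -893  -2781
  Δ^2: -10  -172  -718  -1888
  Δ^3: -162  -546  -1170
  Δ^4: -384  -624
  Δ^5: -240
The fifth differences are constant, confirming degree 5.
Interpolating (Newton forward form) and evaluating at t = -1 gives q(-1) = -1.

-1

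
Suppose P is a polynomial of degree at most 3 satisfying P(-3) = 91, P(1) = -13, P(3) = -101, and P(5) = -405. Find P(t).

Write P(t) = at^3 + bt^2 + ct + d. Substituting each data point gives a linear system:
  -27a + 9b - 3c + d = 91
  a + b + c + d = -13
  27a + 9b + 3c + d = -101
  125a + 25b + 5c + d = -405
Solving the system yields a = -3, b = 0, c = -5, d = -5.
So P(t) = -3t^3 - 5t - 5.
Check: P(3) = -101. ✓

P(t) = -3t^3 - 5t - 5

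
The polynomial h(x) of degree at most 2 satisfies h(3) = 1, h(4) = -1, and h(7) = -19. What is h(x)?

Using the Lagrange interpolation formula with nodes 3, 4, 7:
  L_0(x) = (x - 4)(x - 7) / 4
  L_1(x) = (x - 3)(x - 7) / -3
  L_2(x) = (x - 3)(x - 4) / 12
Then h(x) = 1·L_0(x) - 1·L_1(x) - 19·L_2(x).
Expanding and collecting terms gives h(x) = -x² + 5x - 5.
Check: h(3) = 1. ✓

h(x) = -x^2 + 5x - 5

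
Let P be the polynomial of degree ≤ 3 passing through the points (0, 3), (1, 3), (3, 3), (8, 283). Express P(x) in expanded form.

P(x) = x^3 - 4x^2 + 3x + 3

Using the Lagrange interpolation formula with nodes 0, 1, 3, 8:
  L_0(x) = (x - 1)(x - 3)(x - 8) / -24
  L_1(x) = x(x - 3)(x - 8) / 14
  L_2(x) = x(x - 1)(x - 8) / -30
  L_3(x) = x(x - 1)(x - 3) / 280
Then P(x) = 3·L_0(x) + 3·L_1(x) + 3·L_2(x) + 283·L_3(x).
Expanding and collecting terms gives P(x) = x³ - 4x² + 3x + 3.
Check: P(8) = 283. ✓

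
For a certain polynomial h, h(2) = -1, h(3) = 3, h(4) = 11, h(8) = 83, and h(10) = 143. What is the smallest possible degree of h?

2

Divided differences on the nodes 2, 3, 4, 8, 10:
  order 0: -1  3  11  83  143
  order 1: 4  8  18  30
  order 2: 2  2  2
  order 3: 0  0
  order 4: 0
The order-2 divided differences are all 2 (nonzero) and every higher order vanishes, so the data lies on a polynomial of degree exactly 2.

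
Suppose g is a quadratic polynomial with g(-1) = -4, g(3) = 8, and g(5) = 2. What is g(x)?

Write g(x) = ax^2 + bx + c. Substituting each data point gives a linear system:
  a - b + c = -4
  9a + 3b + c = 8
  25a + 5b + c = 2
Solving the system yields a = -1, b = 5, c = 2.
So g(x) = -x^2 + 5x + 2.
Check: g(3) = 8. ✓

g(x) = -x^2 + 5x + 2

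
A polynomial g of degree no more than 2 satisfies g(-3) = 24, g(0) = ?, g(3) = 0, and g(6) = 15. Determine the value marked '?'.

On equispaced nodes a degree-2 polynomial has vanishing third forward difference, so
  - g(-3) + 3·g(0) - 3·g(3) + g(6) = 0.
Substituting the known values and solving for g(0):
  3·g(0) = 9
  g(0) = 3.

3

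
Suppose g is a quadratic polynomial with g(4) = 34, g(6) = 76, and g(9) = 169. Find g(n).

g(n) = 2n^2 + n - 2

Write g(n) = an^2 + bn + c. Substituting each data point gives a linear system:
  16a + 4b + c = 34
  36a + 6b + c = 76
  81a + 9b + c = 169
Solving the system yields a = 2, b = 1, c = -2.
So g(n) = 2n² + n - 2.
Check: g(6) = 76. ✓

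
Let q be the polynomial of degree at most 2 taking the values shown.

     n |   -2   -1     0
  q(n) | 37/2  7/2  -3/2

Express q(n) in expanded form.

q(n) = 5n^2 - 3/2

Using the Lagrange interpolation formula with nodes -2, -1, 0:
  L_0(n) = (n + 1)n / 2
  L_1(n) = (n + 2)n / -1
  L_2(n) = (n + 2)(n + 1) / 2
Then q(n) = 37/2·L_0(n) + 7/2·L_1(n) - 3/2·L_2(n).
Expanding and collecting terms gives q(n) = 5n^2 - 3/2.
Check: q(0) = -3/2. ✓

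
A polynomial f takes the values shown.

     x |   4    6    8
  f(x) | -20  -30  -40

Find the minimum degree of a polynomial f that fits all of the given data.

Forward differences of the values at x = 4, 6, 8:
  f  : -20  -30  -40
  Δ  : -10  -10
  Δ^2: 0
The first differences are constant (-10) and nonzero, while all higher differences vanish, so the minimal degree is 1.

1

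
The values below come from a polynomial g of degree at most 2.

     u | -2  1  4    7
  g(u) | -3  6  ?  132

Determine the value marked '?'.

The 3 known points determine the degree-2 polynomial uniquely.
Write g(u) = au^2 + bu + c. Substituting each data point gives a linear system:
  4a - 2b + c = -3
  a + b + c = 6
  49a + 7b + c = 132
Solving the system yields a = 2, b = 5, c = -1.
So g(u) = 2u² + 5u - 1.
Then g(4) = 51.

51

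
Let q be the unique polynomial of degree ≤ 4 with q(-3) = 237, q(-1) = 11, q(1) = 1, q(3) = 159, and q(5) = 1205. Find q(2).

Using the Lagrange interpolation formula with nodes -3, -1, 1, 3, 5:
  L_0(n) = (n + 1)(n - 1)(n - 3)(n - 5) / 384
  L_1(n) = (n + 3)(n - 1)(n - 3)(n - 5) / -96
  L_2(n) = (n + 3)(n + 1)(n - 3)(n - 5) / 64
  L_3(n) = (n + 3)(n + 1)(n - 1)(n - 5) / -96
  L_4(n) = (n + 3)(n + 1)(n - 1)(n - 3) / 384
Then q(n) = 237·L_0(n) + 11·L_1(n) + 1·L_2(n) + 159·L_3(n) + 1205·L_4(n).
Expanding and collecting terms gives q(n) = 2n⁴ - n³ + 4n² - 4n.
Evaluating at n = 2: q(2) = 32.

32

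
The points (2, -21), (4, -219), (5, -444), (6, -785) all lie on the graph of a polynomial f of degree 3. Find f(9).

-2744

Using the Lagrange interpolation formula with nodes 2, 4, 5, 6:
  L_0(x) = (x - 4)(x - 5)(x - 6) / -24
  L_1(x) = (x - 2)(x - 5)(x - 6) / 4
  L_2(x) = (x - 2)(x - 4)(x - 6) / -3
  L_3(x) = (x - 2)(x - 4)(x - 5) / 8
Then f(x) = -21·L_0(x) - 219·L_1(x) - 444·L_2(x) - 785·L_3(x).
Expanding and collecting terms gives f(x) = -4x^3 + 2x^2 + x + 1.
Evaluating at x = 9: f(9) = -2744.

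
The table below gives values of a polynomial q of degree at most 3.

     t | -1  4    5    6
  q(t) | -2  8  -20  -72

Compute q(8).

Write q(t) = at^3 + bt^2 + ct + d. Substituting each data point gives a linear system:
  -a + b - c + d = -2
  64a + 16b + 4c + d = 8
  125a + 25b + 5c + d = -20
  216a + 36b + 6c + d = -72
Solving the system yields a = -1, b = 3, c = 6, d = 0.
So q(t) = -t³ + 3t² + 6t.
Then q(8) = -272.

-272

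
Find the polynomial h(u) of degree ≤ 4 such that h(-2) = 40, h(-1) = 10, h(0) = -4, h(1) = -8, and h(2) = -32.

Write h(u) = au^4 + bu^3 + cu^2 + du + e. Substituting each data point gives a linear system:
  16a - 8b + 4c - 2d + e = 40
  a - b + c - d + e = 10
  e = -4
  a + b + c + d + e = -8
  16a + 8b + 4c + 2d + e = -32
Solving the system yields a = -1, b = -3, c = 6, d = -6, e = -4.
So h(u) = -u^4 - 3u^3 + 6u^2 - 6u - 4.
Check: h(2) = -32. ✓

h(u) = -u^4 - 3u^3 + 6u^2 - 6u - 4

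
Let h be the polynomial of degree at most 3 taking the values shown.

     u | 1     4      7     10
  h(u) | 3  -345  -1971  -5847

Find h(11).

Forward differences of the values at u = 1, 4, 7, 10:
  h  : 3  -345  -1971  -5847
  Δ  : -348  -1626  -3876
  Δ^2: -1278  -2250
  Δ^3: -972
The third differences are constant, confirming degree 3.
Interpolating (Newton forward form) and evaluating at u = 11 gives h(11) = -7807.

-7807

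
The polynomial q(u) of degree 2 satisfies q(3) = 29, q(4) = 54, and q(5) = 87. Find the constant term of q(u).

Write q(u) = au^2 + bu + c. Substituting each data point gives a linear system:
  9a + 3b + c = 29
  16a + 4b + c = 54
  25a + 5b + c = 87
Solving the system yields a = 4, b = -3, c = 2.
So q(u) = 4u² - 3u + 2.
The constant term is 2.

2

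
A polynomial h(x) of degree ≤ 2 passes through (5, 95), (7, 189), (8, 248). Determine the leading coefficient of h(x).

Write h(x) = ax^2 + bx + c. Substituting each data point gives a linear system:
  25a + 5b + c = 95
  49a + 7b + c = 189
  64a + 8b + c = 248
Solving the system yields a = 4, b = -1, c = 0.
So h(x) = 4x^2 - x.
The leading coefficient is 4.

4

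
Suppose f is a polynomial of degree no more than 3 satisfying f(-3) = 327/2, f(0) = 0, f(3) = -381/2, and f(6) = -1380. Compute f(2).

-64

Forward differences of the values at s = -3, 0, 3, 6:
  f  : 327/2  0  -381/2  -1380
  Δ  : -327/2  -381/2  -2379/2
  Δ^2: -27  -999
  Δ^3: -972
The third differences are constant, confirming degree 3.
Interpolating (Newton forward form) and evaluating at s = 2 gives f(2) = -64.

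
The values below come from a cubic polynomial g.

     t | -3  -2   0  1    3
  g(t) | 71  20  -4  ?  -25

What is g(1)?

The 4 known points determine the degree-3 polynomial uniquely.
Write g(t) = at^3 + bt^2 + ct + d. Substituting each data point gives a linear system:
  -27a + 9b - 3c + d = 71
  -8a + 4b - 2c + d = 20
  d = -4
  27a + 9b + 3c + d = -25
Solving the system yields a = -2, b = 3, c = 2, d = -4.
So g(t) = -2t³ + 3t² + 2t - 4.
Then g(1) = -1.

-1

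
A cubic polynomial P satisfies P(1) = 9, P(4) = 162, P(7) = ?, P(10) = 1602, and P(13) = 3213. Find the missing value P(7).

639

The 4 known points determine the degree-3 polynomial uniquely.
Write P(n) = an^3 + bn^2 + cn + d. Substituting each data point gives a linear system:
  a + b + c + d = 9
  64a + 16b + 4c + d = 162
  1000a + 100b + 10c + d = 1602
  2197a + 169b + 13c + d = 3213
Solving the system yields a = 1, b = 6, c = 0, d = 2.
So P(n) = n³ + 6n² + 2.
Then P(7) = 639.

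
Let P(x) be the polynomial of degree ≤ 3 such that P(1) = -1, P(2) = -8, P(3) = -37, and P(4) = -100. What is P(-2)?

Using the Lagrange interpolation formula with nodes 1, 2, 3, 4:
  L_0(x) = (x - 2)(x - 3)(x - 4) / -6
  L_1(x) = (x - 1)(x - 3)(x - 4) / 2
  L_2(x) = (x - 1)(x - 2)(x - 4) / -2
  L_3(x) = (x - 1)(x - 2)(x - 3) / 6
Then P(x) = -1·L_0(x) - 8·L_1(x) - 37·L_2(x) - 100·L_3(x).
Expanding and collecting terms gives P(x) = -2x^3 + x^2 + 4x - 4.
Evaluating at x = -2: P(-2) = 8.

8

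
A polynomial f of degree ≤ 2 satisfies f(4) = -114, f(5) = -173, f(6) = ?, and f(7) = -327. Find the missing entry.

The 3 known points determine the degree-2 polynomial uniquely.
Write f(n) = an^2 + bn + c. Substituting each data point gives a linear system:
  16a + 4b + c = -114
  25a + 5b + c = -173
  49a + 7b + c = -327
Solving the system yields a = -6, b = -5, c = 2.
So f(n) = -6n² - 5n + 2.
Then f(6) = -244.

-244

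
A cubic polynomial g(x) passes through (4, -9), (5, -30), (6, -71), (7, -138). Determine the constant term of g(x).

Write g(x) = ax^3 + bx^2 + cx + d. Substituting each data point gives a linear system:
  64a + 16b + 4c + d = -9
  125a + 25b + 5c + d = -30
  216a + 36b + 6c + d = -71
  343a + 49b + 7c + d = -138
Solving the system yields a = -1, b = 5, c = -5, d = -5.
So g(x) = -x³ + 5x² - 5x - 5.
The constant term is -5.

-5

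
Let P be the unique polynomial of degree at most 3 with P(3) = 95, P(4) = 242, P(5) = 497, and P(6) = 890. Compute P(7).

Using the Lagrange interpolation formula with nodes 3, 4, 5, 6:
  L_0(n) = (n - 4)(n - 5)(n - 6) / -6
  L_1(n) = (n - 3)(n - 5)(n - 6) / 2
  L_2(n) = (n - 3)(n - 4)(n - 6) / -2
  L_3(n) = (n - 3)(n - 4)(n - 5) / 6
Then P(n) = 95·L_0(n) + 242·L_1(n) + 497·L_2(n) + 890·L_3(n).
Expanding and collecting terms gives P(n) = 5n^3 - 6n^2 + 4n + 2.
Evaluating at n = 7: P(7) = 1451.

1451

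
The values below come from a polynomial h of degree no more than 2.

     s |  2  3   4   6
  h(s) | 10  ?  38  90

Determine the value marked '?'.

21

The 3 known points determine the degree-2 polynomial uniquely.
Write h(s) = as^2 + bs + c. Substituting each data point gives a linear system:
  4a + 2b + c = 10
  16a + 4b + c = 38
  36a + 6b + c = 90
Solving the system yields a = 3, b = -4, c = 6.
So h(s) = 3s² - 4s + 6.
Then h(3) = 21.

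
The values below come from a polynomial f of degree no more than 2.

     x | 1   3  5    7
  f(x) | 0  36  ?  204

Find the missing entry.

104

On equispaced nodes a degree-2 polynomial has vanishing third forward difference, so
  - f(1) + 3·f(3) - 3·f(5) + f(7) = 0.
Substituting the known values and solving for f(5):
  -3·f(5) = -312
  f(5) = 104.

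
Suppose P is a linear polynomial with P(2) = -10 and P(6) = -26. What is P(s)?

Write P(s) = as + b. Substituting each data point gives a linear system:
  2a + b = -10
  6a + b = -26
Solving the system yields a = -4, b = -2.
So P(s) = -4s - 2.
Check: P(6) = -26. ✓

P(s) = -4s - 2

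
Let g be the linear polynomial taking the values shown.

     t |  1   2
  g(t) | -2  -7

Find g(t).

g(t) = -5t + 3

Write g(t) = at + b. Substituting each data point gives a linear system:
  a + b = -2
  2a + b = -7
Solving the system yields a = -5, b = 3.
So g(t) = -5t + 3.
Check: g(1) = -2. ✓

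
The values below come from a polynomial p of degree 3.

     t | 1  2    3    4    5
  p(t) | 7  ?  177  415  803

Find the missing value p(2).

On equispaced nodes a degree-3 polynomial has vanishing fourth forward difference, so
  p(1) - 4·p(2) + 6·p(3) - 4·p(4) + p(5) = 0.
Substituting the known values and solving for p(2):
  -4·p(2) = -212
  p(2) = 53.

53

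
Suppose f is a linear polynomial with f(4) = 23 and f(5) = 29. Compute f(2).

11

Write f(s) = as + b. Substituting each data point gives a linear system:
  4a + b = 23
  5a + b = 29
Solving the system yields a = 6, b = -1.
So f(s) = 6s - 1.
Then f(2) = 11.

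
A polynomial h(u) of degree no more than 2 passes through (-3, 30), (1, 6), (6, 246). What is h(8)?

426

Write h(u) = au^2 + bu + c. Substituting each data point gives a linear system:
  9a - 3b + c = 30
  a + b + c = 6
  36a + 6b + c = 246
Solving the system yields a = 6, b = 6, c = -6.
So h(u) = 6u² + 6u - 6.
Then h(8) = 426.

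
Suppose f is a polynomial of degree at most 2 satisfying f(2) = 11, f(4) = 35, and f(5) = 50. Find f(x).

f(x) = x^2 + 6x - 5

Write f(x) = ax^2 + bx + c. Substituting each data point gives a linear system:
  4a + 2b + c = 11
  16a + 4b + c = 35
  25a + 5b + c = 50
Solving the system yields a = 1, b = 6, c = -5.
So f(x) = x^2 + 6x - 5.
Check: f(4) = 35. ✓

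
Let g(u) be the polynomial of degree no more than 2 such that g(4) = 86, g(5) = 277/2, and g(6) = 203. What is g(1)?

Forward differences of the values at u = 4, 5, 6:
  g  : 86  277/2  203
  Δ  : 105/2  129/2
  Δ^2: 12
The second differences are constant, confirming degree 2.
Interpolating (Newton forward form) and evaluating at u = 1 gives g(1) = 1/2.

1/2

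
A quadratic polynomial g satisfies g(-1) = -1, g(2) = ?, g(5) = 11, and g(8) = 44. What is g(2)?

-4

The 3 known points determine the degree-2 polynomial uniquely.
Write g(x) = ax^2 + bx + c. Substituting each data point gives a linear system:
  a - b + c = -1
  25a + 5b + c = 11
  64a + 8b + c = 44
Solving the system yields a = 1, b = -2, c = -4.
So g(x) = x^2 - 2x - 4.
Then g(2) = -4.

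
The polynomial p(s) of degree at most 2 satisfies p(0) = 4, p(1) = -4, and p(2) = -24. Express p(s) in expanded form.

p(s) = -6s^2 - 2s + 4

Write p(s) = as^2 + bs + c. Substituting each data point gives a linear system:
  c = 4
  a + b + c = -4
  4a + 2b + c = -24
Solving the system yields a = -6, b = -2, c = 4.
So p(s) = -6s^2 - 2s + 4.
Check: p(2) = -24. ✓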